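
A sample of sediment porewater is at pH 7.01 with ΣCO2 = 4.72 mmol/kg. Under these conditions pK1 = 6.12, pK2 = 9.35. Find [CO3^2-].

α₂ = 1 / (1 + [H⁺]/K2 + [H⁺]²/(K1K2)) = 1 / (1 + 10^+2.34 + 10^+1.45)
   = 1 / (1 + 218.78 + 28.184) = 1/247.96 = 0.004033
[CO3²⁻] = α₂ × DIC = 0.004033 × 4.72 = 0.0190 mmol/kg = 19.0 μmol/kg

[CO3²⁻] = 19.0 μmol/kg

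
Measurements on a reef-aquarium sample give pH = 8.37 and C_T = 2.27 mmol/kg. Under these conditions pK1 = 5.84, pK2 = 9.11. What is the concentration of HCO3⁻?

[HCO3⁻] = 1.92 mmol/kg

α₁ = 1 / (1 + [H⁺]/K1 + K2/[H⁺]) = 1 / (1 + 10^-2.53 + 10^-0.74)
   = 1 / (1 + 0.0029512 + 0.18197) = 1/1.1849 = 0.8439
[HCO3⁻] = α₁ × DIC = 0.8439 × 2.27 = 1.92 mmol/kg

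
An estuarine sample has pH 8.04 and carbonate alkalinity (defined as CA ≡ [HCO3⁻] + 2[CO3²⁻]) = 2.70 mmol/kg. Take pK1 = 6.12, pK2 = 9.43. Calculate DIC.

CA = [HCO3⁻] + 2[CO3²⁻] = (α₁ + 2α₂)·DIC
At pH 8.04: [H⁺]/K1 = 10^-1.92 = 0.012023, K2/[H⁺] = 10^-1.39 = 0.040738
α₁ = 1/(1 + 0.012023 + 0.040738) = 1/1.0528 = 0.9499; α₂ = α₁·K2/[H⁺] = 0.03870
α₁ + 2α₂ = 1.0273
DIC = CA / (α₁ + 2α₂) = 2.70 / 1.0273 = 2.63 mmol/kg

DIC = 2.63 mmol/kg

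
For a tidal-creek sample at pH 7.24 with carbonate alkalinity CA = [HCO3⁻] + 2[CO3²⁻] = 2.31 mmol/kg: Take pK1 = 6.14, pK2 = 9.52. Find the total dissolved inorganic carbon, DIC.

CA = [HCO3⁻] + 2[CO3²⁻] = (α₁ + 2α₂)·DIC
At pH 7.24: [H⁺]/K1 = 10^-1.10 = 0.079433, K2/[H⁺] = 10^-2.28 = 0.0052481
α₁ = 1/(1 + 0.079433 + 0.0052481) = 1/1.0847 = 0.9219; α₂ = α₁·K2/[H⁺] = 0.004838
α₁ + 2α₂ = 0.9316
DIC = CA / (α₁ + 2α₂) = 2.31 / 0.9316 = 2.48 mmol/kg

DIC = 2.48 mmol/kg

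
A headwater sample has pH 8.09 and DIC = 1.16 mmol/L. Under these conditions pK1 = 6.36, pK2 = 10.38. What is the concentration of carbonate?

[CO3²⁻] = 5.81 μmol/L

α₂ = 1 / (1 + [H⁺]/K2 + [H⁺]²/(K1K2)) = 1 / (1 + 10^+2.29 + 10^+0.56)
   = 1 / (1 + 194.98 + 3.6308) = 1/199.62 = 0.005010
[CO3²⁻] = α₂ × DIC = 0.005010 × 1.16 = 0.00581 mmol/L = 5.81 μmol/L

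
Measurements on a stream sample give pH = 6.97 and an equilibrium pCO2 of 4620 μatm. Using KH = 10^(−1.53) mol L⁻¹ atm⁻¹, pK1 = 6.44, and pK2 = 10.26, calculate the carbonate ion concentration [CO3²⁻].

[CO2*] = KH · pCO2 = 10^(−1.53) × 4620×10^-6 = 1.363×10^-4 mol/L
α₀ = 1/(1 + K1/[H⁺] + K1K2/[H⁺]²) = 1/(1 + 10^+0.53 + 10^-2.76) = 0.2278
DIC = [CO2*]/α₀ = 1.363×10^-4 / 0.2278 = 0.5986 mmol/L
[CO3²⁻] = α₂·DIC; α₂ = 0.0003958, so [CO3²⁻] = 0.0003958 × 0.5986 = 0.000237 mmol/L = 0.237 μmol/L

[CO3²⁻] = 0.237 μmol/L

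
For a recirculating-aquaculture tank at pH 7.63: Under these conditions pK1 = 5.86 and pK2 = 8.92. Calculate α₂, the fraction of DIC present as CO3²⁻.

α₂ = 1 / (1 + [H⁺]/K2 + [H⁺]²/(K1K2)) = 1 / (1 + 10^+1.29 + 10^-0.48)
   = 1 / (1 + 19.498 + 0.33113) = 1/20.830 = 0.04801

α₂ = 0.0480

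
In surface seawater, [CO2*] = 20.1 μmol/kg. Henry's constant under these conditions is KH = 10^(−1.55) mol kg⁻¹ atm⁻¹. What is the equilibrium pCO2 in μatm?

KH = 10^(−1.55) = 2.818×10^-2 mol kg⁻¹ atm⁻¹
pCO2 = [CO2*]/KH = 20.1×10^-6 / 2.818×10^-2 = 7.13×10^-4 atm = 713 μatm

pCO2 = 713 μatm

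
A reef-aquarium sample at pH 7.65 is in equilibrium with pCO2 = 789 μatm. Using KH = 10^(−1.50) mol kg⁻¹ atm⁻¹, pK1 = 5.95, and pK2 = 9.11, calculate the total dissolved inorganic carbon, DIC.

[CO2*] = KH · pCO2 = 10^(−1.50) × 789×10^-6 = 2.495×10^-5 mol/kg
α₀ = 1/(1 + K1/[H⁺] + K1K2/[H⁺]²) = 1/(1 + 10^+1.70 + 10^+0.24) = 0.01892
DIC = [CO2*]/α₀ = 2.495×10^-5 / 0.01892 = 1.32 mmol/kg

DIC = 1.32 mmol/kg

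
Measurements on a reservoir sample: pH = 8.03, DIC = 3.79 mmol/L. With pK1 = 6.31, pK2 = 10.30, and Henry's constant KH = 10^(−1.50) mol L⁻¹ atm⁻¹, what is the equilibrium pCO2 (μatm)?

α₀ = 1 / (1 + K1/[H⁺] + K1K2/[H⁺]²) = 1 / (1 + 10^+1.72 + 10^-0.55)
   = 1 / (1 + 52.481 + 0.28184) = 1/53.763 = 0.01860
[CO2*] = α₀ × DIC = 0.01860 × 3.79 = 0.07050 mmol/L
pCO2 = [CO2*]/KH = 7.050×10^-5 / 3.162×10^-2 = 2230 μatm

pCO2 = 2230 μatm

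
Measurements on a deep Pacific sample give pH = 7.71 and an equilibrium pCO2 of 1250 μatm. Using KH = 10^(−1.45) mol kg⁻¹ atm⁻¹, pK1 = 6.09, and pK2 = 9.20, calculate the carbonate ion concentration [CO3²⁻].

[CO2*] = KH · pCO2 = 10^(−1.45) × 1250×10^-6 = 4.435×10^-5 mol/kg
α₀ = 1/(1 + K1/[H⁺] + K1K2/[H⁺]²) = 1/(1 + 10^+1.62 + 10^+0.13) = 0.02271
DIC = [CO2*]/α₀ = 4.435×10^-5 / 0.02271 = 1.953 mmol/kg
[CO3²⁻] = α₂·DIC; α₂ = 0.03063, so [CO3²⁻] = 0.03063 × 1.953 = 0.0598 mmol/kg

[CO3²⁻] = 0.0598 mmol/kg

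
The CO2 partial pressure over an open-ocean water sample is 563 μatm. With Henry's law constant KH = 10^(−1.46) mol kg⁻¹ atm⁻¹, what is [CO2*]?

KH = 10^(−1.46) = 3.467×10^-2 mol kg⁻¹ atm⁻¹
[CO2*] = KH · pCO2 = 3.467×10^-2 × 563×10^-6 atm = 1.95×10^-5 mol/kg

[CO2*] = 19.5 μmol/kg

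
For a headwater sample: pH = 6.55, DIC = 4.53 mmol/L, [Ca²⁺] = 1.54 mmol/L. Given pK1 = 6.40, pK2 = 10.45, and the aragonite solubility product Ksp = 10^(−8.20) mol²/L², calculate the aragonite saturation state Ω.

α₂ = 1 / (1 + [H⁺]/K2 + [H⁺]²/(K1K2)) = 1 / (1 + 10^+3.90 + 10^+3.75)
   = 1 / (1 + 7943.3 + 5623.4) = 1/1.3568×10^4 = 7.370×10^-5
[CO3²⁻] = α₂ × DIC = 7.370×10^-5 × 4.53 = 0.0003339 mmol/L = 0.3339 μmol/L
Ksp = 10^(−8.20) = 6.310×10^-9
Ω = [Ca²⁺][CO3²⁻]/Ksp = (1.54×10^-3)(3.339×10^-7) / 6.310×10^-9 = 0.0815

Ω = 0.0815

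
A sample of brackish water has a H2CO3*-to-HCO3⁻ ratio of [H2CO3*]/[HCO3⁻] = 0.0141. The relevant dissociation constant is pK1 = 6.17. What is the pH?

pH = 8.02

From K1 = [H⁺][HCO3⁻]/[H2CO3*]:  pH = pK1 − log₁₀([H2CO3*]/[HCO3⁻])
log₁₀(0.0141) = -1.851
pH = 6.17 − (-1.851) = 8.02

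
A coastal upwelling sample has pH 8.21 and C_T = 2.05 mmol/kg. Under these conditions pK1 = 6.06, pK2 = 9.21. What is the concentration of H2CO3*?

[CO2*] = 13.1 μmol/kg

α₀ = 1 / (1 + K1/[H⁺] + K1K2/[H⁺]²) = 1 / (1 + 10^+2.15 + 10^+1.15)
   = 1 / (1 + 141.25 + 14.125) = 1/156.38 = 0.006395
[CO2*] = α₀ × DIC = 0.006395 × 2.05 = 0.0131 mmol/kg = 13.1 μmol/kg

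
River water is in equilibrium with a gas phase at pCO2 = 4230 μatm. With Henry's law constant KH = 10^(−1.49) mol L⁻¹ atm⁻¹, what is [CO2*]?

KH = 10^(−1.49) = 3.236×10^-2 mol L⁻¹ atm⁻¹
[CO2*] = KH · pCO2 = 3.236×10^-2 × 4230×10^-6 atm = 1.37×10^-4 mol/L

[CO2*] = 137 μmol/L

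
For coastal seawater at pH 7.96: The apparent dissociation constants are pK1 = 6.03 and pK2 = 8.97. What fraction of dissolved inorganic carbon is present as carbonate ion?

α₂ = 0.0881

α₂ = 1 / (1 + [H⁺]/K2 + [H⁺]²/(K1K2)) = 1 / (1 + 10^+1.01 + 10^-0.92)
   = 1 / (1 + 10.233 + 0.12023) = 1/11.353 = 0.08808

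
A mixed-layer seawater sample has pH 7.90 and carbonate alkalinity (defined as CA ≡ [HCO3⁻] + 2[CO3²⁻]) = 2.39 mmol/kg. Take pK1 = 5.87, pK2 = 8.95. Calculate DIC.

DIC = 2.23 mmol/kg

CA = [HCO3⁻] + 2[CO3²⁻] = (α₁ + 2α₂)·DIC
At pH 7.90: [H⁺]/K1 = 10^-2.03 = 0.0093325, K2/[H⁺] = 10^-1.05 = 0.089125
α₁ = 1/(1 + 0.0093325 + 0.089125) = 1/1.0985 = 0.9104; α₂ = α₁·K2/[H⁺] = 0.08114
α₁ + 2α₂ = 1.0726
DIC = CA / (α₁ + 2α₂) = 2.39 / 1.0726 = 2.23 mmol/kg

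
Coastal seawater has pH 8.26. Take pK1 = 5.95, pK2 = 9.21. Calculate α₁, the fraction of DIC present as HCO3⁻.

α₁ = 0.895

α₁ = 1 / (1 + [H⁺]/K1 + K2/[H⁺]) = 1 / (1 + 10^-2.31 + 10^-0.95)
   = 1 / (1 + 0.0048978 + 0.11220) = 1/1.1171 = 0.8952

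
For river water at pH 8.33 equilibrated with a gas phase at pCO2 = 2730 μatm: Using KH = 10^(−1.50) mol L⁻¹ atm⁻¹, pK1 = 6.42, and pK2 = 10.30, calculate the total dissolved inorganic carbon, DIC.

[CO2*] = KH · pCO2 = 10^(−1.50) × 2730×10^-6 = 8.633×10^-5 mol/L
α₀ = 1/(1 + K1/[H⁺] + K1K2/[H⁺]²) = 1/(1 + 10^+1.91 + 10^-0.06) = 0.01203
DIC = [CO2*]/α₀ = 8.633×10^-5 / 0.01203 = 7.18 mmol/L

DIC = 7.18 mmol/L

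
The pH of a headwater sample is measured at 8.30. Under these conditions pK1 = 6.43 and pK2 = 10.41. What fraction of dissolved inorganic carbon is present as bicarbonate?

α₁ = 1 / (1 + [H⁺]/K1 + K2/[H⁺]) = 1 / (1 + 10^-1.87 + 10^-2.11)
   = 1 / (1 + 0.013490 + 0.0077625) = 1/1.0213 = 0.9792

α₁ = 0.979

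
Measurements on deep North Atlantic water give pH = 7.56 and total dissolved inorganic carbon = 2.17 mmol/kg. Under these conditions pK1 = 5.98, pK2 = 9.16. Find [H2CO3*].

α₀ = 1 / (1 + K1/[H⁺] + K1K2/[H⁺]²) = 1 / (1 + 10^+1.58 + 10^-0.02)
   = 1 / (1 + 38.019 + 0.95499) = 1/39.974 = 0.02502
[CO2*] = α₀ × DIC = 0.02502 × 2.17 = 0.0543 mmol/kg

[CO2*] = 0.0543 mmol/kg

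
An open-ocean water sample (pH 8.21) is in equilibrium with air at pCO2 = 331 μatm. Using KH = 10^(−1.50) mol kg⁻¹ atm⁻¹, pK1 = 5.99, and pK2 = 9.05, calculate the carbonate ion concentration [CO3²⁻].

[CO2*] = KH · pCO2 = 10^(−1.50) × 331×10^-6 = 1.047×10^-5 mol/kg
α₀ = 1/(1 + K1/[H⁺] + K1K2/[H⁺]²) = 1/(1 + 10^+2.22 + 10^+1.38) = 0.005237
DIC = [CO2*]/α₀ = 1.047×10^-5 / 0.005237 = 1.999 mmol/kg
[CO3²⁻] = α₂·DIC; α₂ = 0.1256, so [CO3²⁻] = 0.1256 × 1.999 = 0.251 mmol/kg

[CO3²⁻] = 0.251 mmol/kg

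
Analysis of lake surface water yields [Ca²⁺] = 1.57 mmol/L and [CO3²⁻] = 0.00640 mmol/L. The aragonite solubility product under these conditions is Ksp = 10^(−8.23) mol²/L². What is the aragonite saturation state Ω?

Ω = 1.71

Ksp = 10^(−8.23) = 5.888×10^-9
Ω = [Ca²⁺][CO3²⁻]/Ksp = (1.57×10^-3)(0.00640×10^-3) / 5.888×10^-9 = 1.71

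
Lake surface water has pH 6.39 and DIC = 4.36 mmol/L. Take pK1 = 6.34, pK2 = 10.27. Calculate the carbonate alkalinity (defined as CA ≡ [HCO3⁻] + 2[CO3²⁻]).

CA = [HCO3⁻] + 2[CO3²⁻] = (α₁ + 2α₂)·DIC
At pH 6.39: [H⁺]/K1 = 10^-0.05 = 0.89125, K2/[H⁺] = 10^-3.88 = 0.00013183
α₁ = 1/(1 + 0.89125 + 0.00013183) = 1/1.8914 = 0.5287; α₂ = α₁·K2/[H⁺] = 6.970×10^-5
α₁ + 2α₂ = 0.5289
CA = 0.5289 × 4.36 = 2.31 mmol/L

CA = 2.31 mmol/L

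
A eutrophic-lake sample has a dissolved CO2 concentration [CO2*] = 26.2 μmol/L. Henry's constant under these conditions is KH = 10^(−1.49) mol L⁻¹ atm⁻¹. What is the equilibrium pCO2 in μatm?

pCO2 = 810 μatm

KH = 10^(−1.49) = 3.236×10^-2 mol L⁻¹ atm⁻¹
pCO2 = [CO2*]/KH = 26.2×10^-6 / 3.236×10^-2 = 8.10×10^-4 atm = 810 μatm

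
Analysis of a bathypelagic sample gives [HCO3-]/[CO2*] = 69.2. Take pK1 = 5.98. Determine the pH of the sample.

From K1 = [H⁺][HCO3-]/[CO2*]:  pH = pK1 + log₁₀([HCO3-]/[CO2*])
log₁₀(69.2) = +1.840
pH = 5.98 + (+1.840) = 7.82

pH = 7.82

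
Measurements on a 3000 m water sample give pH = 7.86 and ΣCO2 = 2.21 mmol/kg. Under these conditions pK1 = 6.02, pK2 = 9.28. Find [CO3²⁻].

[CO3²⁻] = 0.0798 mmol/kg

α₂ = 1 / (1 + [H⁺]/K2 + [H⁺]²/(K1K2)) = 1 / (1 + 10^+1.42 + 10^-0.42)
   = 1 / (1 + 26.303 + 0.38019) = 1/27.683 = 0.03612
[CO3²⁻] = α₂ × DIC = 0.03612 × 2.21 = 0.0798 mmol/kg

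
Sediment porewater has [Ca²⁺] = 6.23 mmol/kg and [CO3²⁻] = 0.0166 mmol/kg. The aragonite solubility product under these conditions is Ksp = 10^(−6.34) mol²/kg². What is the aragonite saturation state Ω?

Ksp = 10^(−6.34) = 4.571×10^-7
Ω = [Ca²⁺][CO3²⁻]/Ksp = (6.23×10^-3)(0.0166×10^-3) / 4.571×10^-7 = 0.226

Ω = 0.226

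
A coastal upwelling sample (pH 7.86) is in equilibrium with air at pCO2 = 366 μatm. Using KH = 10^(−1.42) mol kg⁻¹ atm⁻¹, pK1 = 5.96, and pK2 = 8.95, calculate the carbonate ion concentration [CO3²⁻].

[CO2*] = KH · pCO2 = 10^(−1.42) × 366×10^-6 = 1.391×10^-5 mol/kg
α₀ = 1/(1 + K1/[H⁺] + K1K2/[H⁺]²) = 1/(1 + 10^+1.90 + 10^+0.81) = 0.01151
DIC = [CO2*]/α₀ = 1.391×10^-5 / 0.01151 = 1.209 mmol/kg
[CO3²⁻] = α₂·DIC; α₂ = 0.07431, so [CO3²⁻] = 0.07431 × 1.209 = 0.0898 mmol/kg

[CO3²⁻] = 0.0898 mmol/kg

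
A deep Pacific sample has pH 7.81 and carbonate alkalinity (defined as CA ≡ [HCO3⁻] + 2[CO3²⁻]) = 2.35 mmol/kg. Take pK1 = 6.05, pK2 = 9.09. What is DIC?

CA = [HCO3⁻] + 2[CO3²⁻] = (α₁ + 2α₂)·DIC
At pH 7.81: [H⁺]/K1 = 10^-1.76 = 0.017378, K2/[H⁺] = 10^-1.28 = 0.052481
α₁ = 1/(1 + 0.017378 + 0.052481) = 1/1.0699 = 0.9347; α₂ = α₁·K2/[H⁺] = 0.04905
α₁ + 2α₂ = 1.0328
DIC = CA / (α₁ + 2α₂) = 2.35 / 1.0328 = 2.28 mmol/kg

DIC = 2.28 mmol/kg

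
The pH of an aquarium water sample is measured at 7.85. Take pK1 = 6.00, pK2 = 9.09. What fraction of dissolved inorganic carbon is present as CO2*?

α₀ = 1 / (1 + K1/[H⁺] + K1K2/[H⁺]²) = 1 / (1 + 10^+1.85 + 10^+0.61)
   = 1 / (1 + 70.795 + 4.0738) = 1/75.868 = 0.01318

α₀ = 0.0132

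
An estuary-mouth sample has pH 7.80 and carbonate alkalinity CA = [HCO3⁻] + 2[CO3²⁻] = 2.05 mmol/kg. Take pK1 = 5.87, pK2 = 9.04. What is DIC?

DIC = 1.97 mmol/kg

CA = [HCO3⁻] + 2[CO3²⁻] = (α₁ + 2α₂)·DIC
At pH 7.80: [H⁺]/K1 = 10^-1.93 = 0.011749, K2/[H⁺] = 10^-1.24 = 0.057544
α₁ = 1/(1 + 0.011749 + 0.057544) = 1/1.0693 = 0.9352; α₂ = α₁·K2/[H⁺] = 0.05381
α₁ + 2α₂ = 1.0428
DIC = CA / (α₁ + 2α₂) = 2.05 / 1.0428 = 1.97 mmol/kg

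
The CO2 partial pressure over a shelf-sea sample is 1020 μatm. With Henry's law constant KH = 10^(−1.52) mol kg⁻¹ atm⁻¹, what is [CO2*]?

[CO2*] = 30.8 μmol/kg

KH = 10^(−1.52) = 3.020×10^-2 mol kg⁻¹ atm⁻¹
[CO2*] = KH · pCO2 = 3.020×10^-2 × 1020×10^-6 atm = 3.08×10^-5 mol/kg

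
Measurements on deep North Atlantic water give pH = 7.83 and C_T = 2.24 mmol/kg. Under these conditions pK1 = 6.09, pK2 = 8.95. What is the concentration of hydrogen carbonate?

α₁ = 1 / (1 + [H⁺]/K1 + K2/[H⁺]) = 1 / (1 + 10^-1.74 + 10^-1.12)
   = 1 / (1 + 0.018197 + 0.075858) = 1/1.0941 = 0.9140
[HCO3⁻] = α₁ × DIC = 0.9140 × 2.24 = 2.05 mmol/kg

[HCO3⁻] = 2.05 mmol/kg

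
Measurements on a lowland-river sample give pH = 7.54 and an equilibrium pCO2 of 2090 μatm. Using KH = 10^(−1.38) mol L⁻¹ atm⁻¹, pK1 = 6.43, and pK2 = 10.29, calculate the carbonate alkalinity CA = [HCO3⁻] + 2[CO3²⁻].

CA = 1.13 mmol/L

[CO2*] = KH · pCO2 = 10^(−1.38) × 2090×10^-6 = 8.713×10^-5 mol/L
α₀ = 1/(1 + K1/[H⁺] + K1K2/[H⁺]²) = 1/(1 + 10^+1.11 + 10^-1.64) = 0.07191
DIC = [CO2*]/α₀ = 8.713×10^-5 / 0.07191 = 1.212 mmol/L
CA = (α₁ + 2α₂)·DIC = (0.9264 + 2×0.001647) × 1.212 = 1.13 mmol/L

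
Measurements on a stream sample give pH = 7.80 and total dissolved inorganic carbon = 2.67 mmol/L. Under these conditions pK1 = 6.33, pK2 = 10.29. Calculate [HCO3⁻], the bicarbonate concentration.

α₁ = 1 / (1 + [H⁺]/K1 + K2/[H⁺]) = 1 / (1 + 10^-1.47 + 10^-2.49)
   = 1 / (1 + 0.033884 + 0.0032359) = 1/1.0371 = 0.9642
[HCO3⁻] = α₁ × DIC = 0.9642 × 2.67 = 2.57 mmol/L

[HCO3⁻] = 2.57 mmol/L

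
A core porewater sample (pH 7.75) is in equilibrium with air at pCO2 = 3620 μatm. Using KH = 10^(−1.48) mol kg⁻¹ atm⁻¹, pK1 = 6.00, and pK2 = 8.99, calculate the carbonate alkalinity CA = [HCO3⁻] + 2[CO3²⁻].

CA = 7.52 mmol/kg

[CO2*] = KH · pCO2 = 10^(−1.48) × 3620×10^-6 = 1.199×10^-4 mol/kg
α₀ = 1/(1 + K1/[H⁺] + K1K2/[H⁺]²) = 1/(1 + 10^+1.75 + 10^+0.51) = 0.01654
DIC = [CO2*]/α₀ = 1.199×10^-4 / 0.01654 = 7.249 mmol/kg
CA = (α₁ + 2α₂)·DIC = (0.9299 + 2×0.05351) × 7.249 = 7.52 mmol/kg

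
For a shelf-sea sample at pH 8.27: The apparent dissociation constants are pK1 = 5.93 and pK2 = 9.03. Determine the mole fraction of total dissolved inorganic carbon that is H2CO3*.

α₀ = 1 / (1 + K1/[H⁺] + K1K2/[H⁺]²) = 1 / (1 + 10^+2.34 + 10^+1.58)
   = 1 / (1 + 218.78 + 38.019) = 1/257.80 = 0.003879

α₀ = 0.00388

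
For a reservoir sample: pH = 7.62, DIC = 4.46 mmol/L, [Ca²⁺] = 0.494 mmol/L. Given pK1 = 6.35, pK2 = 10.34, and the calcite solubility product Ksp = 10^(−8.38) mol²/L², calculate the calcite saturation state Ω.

α₂ = 1 / (1 + [H⁺]/K2 + [H⁺]²/(K1K2)) = 1 / (1 + 10^+2.72 + 10^+1.45)
   = 1 / (1 + 524.81 + 28.184) = 1/553.99 = 0.001805
[CO3²⁻] = α₂ × DIC = 0.001805 × 4.46 = 0.008051 mmol/L = 8.051 μmol/L
Ksp = 10^(−8.38) = 4.169×10^-9
Ω = [Ca²⁺][CO3²⁻]/Ksp = (0.494×10^-3)(8.051×10^-6) / 4.169×10^-9 = 0.954

Ω = 0.954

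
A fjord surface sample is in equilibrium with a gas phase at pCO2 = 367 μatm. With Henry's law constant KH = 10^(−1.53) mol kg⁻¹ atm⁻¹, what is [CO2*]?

[CO2*] = 10.8 μmol/kg

KH = 10^(−1.53) = 2.951×10^-2 mol kg⁻¹ atm⁻¹
[CO2*] = KH · pCO2 = 2.951×10^-2 × 367×10^-6 atm = 1.08×10^-5 mol/kg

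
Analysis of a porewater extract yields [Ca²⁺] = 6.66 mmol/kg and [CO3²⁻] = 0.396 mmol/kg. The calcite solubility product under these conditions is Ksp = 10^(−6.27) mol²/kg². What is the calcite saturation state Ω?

Ω = 4.91

Ksp = 10^(−6.27) = 5.370×10^-7
Ω = [Ca²⁺][CO3²⁻]/Ksp = (6.66×10^-3)(0.396×10^-3) / 5.370×10^-7 = 4.91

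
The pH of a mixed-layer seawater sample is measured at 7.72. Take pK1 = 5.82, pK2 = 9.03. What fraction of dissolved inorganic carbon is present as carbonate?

α₂ = 0.0461

α₂ = 1 / (1 + [H⁺]/K2 + [H⁺]²/(K1K2)) = 1 / (1 + 10^+1.31 + 10^-0.59)
   = 1 / (1 + 20.417 + 0.25704) = 1/21.674 = 0.04614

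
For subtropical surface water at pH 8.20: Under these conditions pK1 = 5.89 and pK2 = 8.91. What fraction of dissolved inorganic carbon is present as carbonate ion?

α₂ = 1 / (1 + [H⁺]/K2 + [H⁺]²/(K1K2)) = 1 / (1 + 10^+0.71 + 10^-1.60)
   = 1 / (1 + 5.1286 + 0.025119) = 1/6.1537 = 0.1625

α₂ = 0.163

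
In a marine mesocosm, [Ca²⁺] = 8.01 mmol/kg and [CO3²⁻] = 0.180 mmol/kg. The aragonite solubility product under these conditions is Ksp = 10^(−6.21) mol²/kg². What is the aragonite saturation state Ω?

Ω = 2.34

Ksp = 10^(−6.21) = 6.166×10^-7
Ω = [Ca²⁺][CO3²⁻]/Ksp = (8.01×10^-3)(0.180×10^-3) / 6.166×10^-7 = 2.34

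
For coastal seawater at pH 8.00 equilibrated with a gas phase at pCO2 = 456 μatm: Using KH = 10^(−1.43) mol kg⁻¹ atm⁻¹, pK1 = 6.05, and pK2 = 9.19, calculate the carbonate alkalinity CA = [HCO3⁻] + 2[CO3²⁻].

[CO2*] = KH · pCO2 = 10^(−1.43) × 456×10^-6 = 1.694×10^-5 mol/kg
α₀ = 1/(1 + K1/[H⁺] + K1K2/[H⁺]²) = 1/(1 + 10^+1.95 + 10^+0.76) = 0.01043
DIC = [CO2*]/α₀ = 1.694×10^-5 / 0.01043 = 1.624 mmol/kg
CA = (α₁ + 2α₂)·DIC = (0.9296 + 2×0.06002) × 1.624 = 1.70 mmol/kg

CA = 1.70 mmol/kg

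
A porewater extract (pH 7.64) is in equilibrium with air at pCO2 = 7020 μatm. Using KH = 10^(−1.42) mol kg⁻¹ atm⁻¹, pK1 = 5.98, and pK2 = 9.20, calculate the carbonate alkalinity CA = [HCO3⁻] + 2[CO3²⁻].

CA = 12.9 mmol/kg

[CO2*] = KH · pCO2 = 10^(−1.42) × 7020×10^-6 = 2.669×10^-4 mol/kg
α₀ = 1/(1 + K1/[H⁺] + K1K2/[H⁺]²) = 1/(1 + 10^+1.66 + 10^+0.10) = 0.02085
DIC = [CO2*]/α₀ = 2.669×10^-4 / 0.02085 = 12.80 mmol/kg
CA = (α₁ + 2α₂)·DIC = (0.9529 + 2×0.02625) × 12.80 = 12.9 mmol/kg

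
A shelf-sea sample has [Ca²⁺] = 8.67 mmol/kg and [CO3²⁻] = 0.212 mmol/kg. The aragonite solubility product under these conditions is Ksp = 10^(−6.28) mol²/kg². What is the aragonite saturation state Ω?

Ω = 3.50

Ksp = 10^(−6.28) = 5.248×10^-7
Ω = [Ca²⁺][CO3²⁻]/Ksp = (8.67×10^-3)(0.212×10^-3) / 5.248×10^-7 = 3.50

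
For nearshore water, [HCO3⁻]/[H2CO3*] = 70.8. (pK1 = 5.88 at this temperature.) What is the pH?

From K1 = [H⁺][HCO3⁻]/[H2CO3*]:  pH = pK1 + log₁₀([HCO3⁻]/[H2CO3*])
log₁₀(70.8) = +1.850
pH = 5.88 + (+1.850) = 7.73

pH = 7.73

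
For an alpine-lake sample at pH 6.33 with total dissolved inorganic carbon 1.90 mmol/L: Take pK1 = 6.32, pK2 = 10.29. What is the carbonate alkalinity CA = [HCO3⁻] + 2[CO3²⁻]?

CA = 0.961 mmol/L

CA = [HCO3⁻] + 2[CO3²⁻] = (α₁ + 2α₂)·DIC
At pH 6.33: [H⁺]/K1 = 10^-0.01 = 0.97724, K2/[H⁺] = 10^-3.96 = 0.00010965
α₁ = 1/(1 + 0.97724 + 0.00010965) = 1/1.9773 = 0.5057; α₂ = α₁·K2/[H⁺] = 5.545×10^-5
α₁ + 2α₂ = 0.5058
CA = 0.5058 × 1.90 = 0.961 mmol/L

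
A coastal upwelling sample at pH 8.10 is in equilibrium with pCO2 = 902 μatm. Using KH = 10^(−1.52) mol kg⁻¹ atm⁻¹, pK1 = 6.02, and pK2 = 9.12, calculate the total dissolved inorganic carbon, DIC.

DIC = 3.61 mmol/kg

[CO2*] = KH · pCO2 = 10^(−1.52) × 902×10^-6 = 2.724×10^-5 mol/kg
α₀ = 1/(1 + K1/[H⁺] + K1K2/[H⁺]²) = 1/(1 + 10^+2.08 + 10^+1.06) = 0.007535
DIC = [CO2*]/α₀ = 2.724×10^-5 / 0.007535 = 3.61 mmol/kg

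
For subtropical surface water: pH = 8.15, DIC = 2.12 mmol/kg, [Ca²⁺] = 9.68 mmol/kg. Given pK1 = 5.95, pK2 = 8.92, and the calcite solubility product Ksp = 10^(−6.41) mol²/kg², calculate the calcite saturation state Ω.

α₂ = 1 / (1 + [H⁺]/K2 + [H⁺]²/(K1K2)) = 1 / (1 + 10^+0.77 + 10^-1.43)
   = 1 / (1 + 5.8884 + 0.037154) = 1/6.9256 = 0.1444
[CO3²⁻] = α₂ × DIC = 0.1444 × 2.12 = 0.3061 mmol/kg
Ksp = 10^(−6.41) = 3.890×10^-7
Ω = [Ca²⁺][CO3²⁻]/Ksp = (9.68×10^-3)(3.061×10^-4) / 3.890×10^-7 = 7.62

Ω = 7.62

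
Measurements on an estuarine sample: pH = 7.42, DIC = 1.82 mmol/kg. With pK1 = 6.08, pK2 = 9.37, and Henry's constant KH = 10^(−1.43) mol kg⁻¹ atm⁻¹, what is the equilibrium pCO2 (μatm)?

pCO2 = 2120 μatm

α₀ = 1 / (1 + K1/[H⁺] + K1K2/[H⁺]²) = 1 / (1 + 10^+1.34 + 10^-0.61)
   = 1 / (1 + 21.878 + 0.24547) = 1/23.123 = 0.04325
[CO2*] = α₀ × DIC = 0.04325 × 1.82 = 0.07871 mmol/kg
pCO2 = [CO2*]/KH = 7.871×10^-5 / 3.715×10^-2 = 2120 μatm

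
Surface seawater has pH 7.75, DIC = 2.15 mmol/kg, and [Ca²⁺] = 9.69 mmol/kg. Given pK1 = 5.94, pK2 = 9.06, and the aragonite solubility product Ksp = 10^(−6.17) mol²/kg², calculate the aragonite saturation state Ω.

α₂ = 1 / (1 + [H⁺]/K2 + [H⁺]²/(K1K2)) = 1 / (1 + 10^+1.31 + 10^-0.50)
   = 1 / (1 + 20.417 + 0.31623) = 1/21.734 = 0.04601
[CO3²⁻] = α₂ × DIC = 0.04601 × 2.15 = 0.09893 mmol/kg
Ksp = 10^(−6.17) = 6.761×10^-7
Ω = [Ca²⁺][CO3²⁻]/Ksp = (9.69×10^-3)(9.893×10^-5) / 6.761×10^-7 = 1.42

Ω = 1.42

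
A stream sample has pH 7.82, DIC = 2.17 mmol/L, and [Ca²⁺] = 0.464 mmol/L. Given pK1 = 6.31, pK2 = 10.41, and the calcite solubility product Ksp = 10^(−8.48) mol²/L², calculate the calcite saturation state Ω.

α₂ = 1 / (1 + [H⁺]/K2 + [H⁺]²/(K1K2)) = 1 / (1 + 10^+2.59 + 10^+1.08)
   = 1 / (1 + 389.05 + 12.023) = 1/402.07 = 0.002487
[CO3²⁻] = α₂ × DIC = 0.002487 × 2.17 = 0.005397 mmol/L = 5.397 μmol/L
Ksp = 10^(−8.48) = 3.311×10^-9
Ω = [Ca²⁺][CO3²⁻]/Ksp = (0.464×10^-3)(5.397×10^-6) / 3.311×10^-9 = 0.756

Ω = 0.756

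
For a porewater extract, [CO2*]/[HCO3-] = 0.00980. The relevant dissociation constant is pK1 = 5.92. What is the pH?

From K1 = [H⁺][HCO3-]/[CO2*]:  pH = pK1 − log₁₀([CO2*]/[HCO3-])
log₁₀(0.00980) = -2.009
pH = 5.92 − (-2.009) = 7.93

pH = 7.93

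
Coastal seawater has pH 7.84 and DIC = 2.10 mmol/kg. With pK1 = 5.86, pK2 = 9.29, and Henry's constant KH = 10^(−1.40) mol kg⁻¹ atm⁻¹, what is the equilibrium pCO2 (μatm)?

pCO2 = 528 μatm

α₀ = 1 / (1 + K1/[H⁺] + K1K2/[H⁺]²) = 1 / (1 + 10^+1.98 + 10^+0.53)
   = 1 / (1 + 95.499 + 3.3884) = 1/99.888 = 0.01001
[CO2*] = α₀ × DIC = 0.01001 × 2.10 = 0.02102 mmol/kg
pCO2 = [CO2*]/KH = 2.102×10^-5 / 3.981×10^-2 = 528 μatm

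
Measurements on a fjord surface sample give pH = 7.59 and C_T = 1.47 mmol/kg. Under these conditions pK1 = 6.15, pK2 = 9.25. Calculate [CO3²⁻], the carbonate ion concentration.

[CO3²⁻] = 0.0304 mmol/kg

α₂ = 1 / (1 + [H⁺]/K2 + [H⁺]²/(K1K2)) = 1 / (1 + 10^+1.66 + 10^+0.22)
   = 1 / (1 + 45.709 + 1.6596) = 1/48.368 = 0.02067
[CO3²⁻] = α₂ × DIC = 0.02067 × 1.47 = 0.0304 mmol/kg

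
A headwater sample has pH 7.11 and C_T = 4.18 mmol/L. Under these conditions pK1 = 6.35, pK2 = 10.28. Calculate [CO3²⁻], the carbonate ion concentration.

[CO3²⁻] = 2.41 μmol/L

α₂ = 1 / (1 + [H⁺]/K2 + [H⁺]²/(K1K2)) = 1 / (1 + 10^+3.17 + 10^+2.41)
   = 1 / (1 + 1479.1 + 257.04) = 1/1737.1 = 0.0005757
[CO3²⁻] = α₂ × DIC = 0.0005757 × 4.18 = 0.00241 mmol/L = 2.41 μmol/L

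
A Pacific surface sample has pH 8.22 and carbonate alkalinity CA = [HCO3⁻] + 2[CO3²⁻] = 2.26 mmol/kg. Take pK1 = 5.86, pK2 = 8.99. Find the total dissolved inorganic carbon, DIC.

DIC = 1.98 mmol/kg

CA = [HCO3⁻] + 2[CO3²⁻] = (α₁ + 2α₂)·DIC
At pH 8.22: [H⁺]/K1 = 10^-2.36 = 0.0043652, K2/[H⁺] = 10^-0.77 = 0.16982
α₁ = 1/(1 + 0.0043652 + 0.16982) = 1/1.1742 = 0.8517; α₂ = α₁·K2/[H⁺] = 0.1446
α₁ + 2α₂ = 1.1409
DIC = CA / (α₁ + 2α₂) = 2.26 / 1.1409 = 1.98 mmol/kg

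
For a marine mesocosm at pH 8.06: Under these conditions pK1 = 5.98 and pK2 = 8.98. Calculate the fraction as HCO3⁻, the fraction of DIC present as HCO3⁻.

α₁ = 1 / (1 + [H⁺]/K1 + K2/[H⁺]) = 1 / (1 + 10^-2.08 + 10^-0.92)
   = 1 / (1 + 0.0083176 + 0.12023) = 1/1.1285 = 0.8861

α₁ = 0.886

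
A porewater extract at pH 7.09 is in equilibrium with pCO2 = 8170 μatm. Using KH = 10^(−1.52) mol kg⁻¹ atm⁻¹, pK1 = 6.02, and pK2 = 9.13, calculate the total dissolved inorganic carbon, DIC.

[CO2*] = KH · pCO2 = 10^(−1.52) × 8170×10^-6 = 2.467×10^-4 mol/kg
α₀ = 1/(1 + K1/[H⁺] + K1K2/[H⁺]²) = 1/(1 + 10^+1.07 + 10^-0.97) = 0.07778
DIC = [CO2*]/α₀ = 2.467×10^-4 / 0.07778 = 3.17 mmol/kg

DIC = 3.17 mmol/kg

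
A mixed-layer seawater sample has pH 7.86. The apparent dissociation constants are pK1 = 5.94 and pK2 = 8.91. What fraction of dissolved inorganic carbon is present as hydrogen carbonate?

α₁ = 0.908

α₁ = 1 / (1 + [H⁺]/K1 + K2/[H⁺]) = 1 / (1 + 10^-1.92 + 10^-1.05)
   = 1 / (1 + 0.012023 + 0.089125) = 1/1.1011 = 0.9081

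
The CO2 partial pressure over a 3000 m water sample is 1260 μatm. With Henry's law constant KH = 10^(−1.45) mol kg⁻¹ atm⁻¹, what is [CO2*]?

KH = 10^(−1.45) = 3.548×10^-2 mol kg⁻¹ atm⁻¹
[CO2*] = KH · pCO2 = 3.548×10^-2 × 1260×10^-6 atm = 4.47×10^-5 mol/kg

[CO2*] = 44.7 μmol/kg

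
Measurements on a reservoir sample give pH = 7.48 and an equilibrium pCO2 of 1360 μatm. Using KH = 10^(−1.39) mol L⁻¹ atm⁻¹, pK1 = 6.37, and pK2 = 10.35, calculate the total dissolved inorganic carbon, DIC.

[CO2*] = KH · pCO2 = 10^(−1.39) × 1360×10^-6 = 5.540×10^-5 mol/L
α₀ = 1/(1 + K1/[H⁺] + K1K2/[H⁺]²) = 1/(1 + 10^+1.11 + 10^-1.76) = 0.07194
DIC = [CO2*]/α₀ = 5.540×10^-5 / 0.07194 = 0.770 mmol/L

DIC = 0.770 mmol/L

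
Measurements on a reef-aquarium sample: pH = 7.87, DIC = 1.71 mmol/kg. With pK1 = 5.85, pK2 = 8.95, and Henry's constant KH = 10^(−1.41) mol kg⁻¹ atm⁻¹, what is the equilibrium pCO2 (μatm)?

pCO2 = 384 μatm

α₀ = 1 / (1 + K1/[H⁺] + K1K2/[H⁺]²) = 1 / (1 + 10^+2.02 + 10^+0.94)
   = 1 / (1 + 104.71 + 8.7096) = 1/114.42 = 0.008740
[CO2*] = α₀ × DIC = 0.008740 × 1.71 = 0.01494 mmol/kg = 14.94 μmol/kg
pCO2 = [CO2*]/KH = 1.494×10^-5 / 3.890×10^-2 = 384 μatm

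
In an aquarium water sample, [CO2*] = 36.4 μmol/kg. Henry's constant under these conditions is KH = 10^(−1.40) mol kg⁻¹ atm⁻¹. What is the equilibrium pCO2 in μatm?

KH = 10^(−1.40) = 3.981×10^-2 mol kg⁻¹ atm⁻¹
pCO2 = [CO2*]/KH = 36.4×10^-6 / 3.981×10^-2 = 9.14×10^-4 atm = 914 μatm

pCO2 = 914 μatm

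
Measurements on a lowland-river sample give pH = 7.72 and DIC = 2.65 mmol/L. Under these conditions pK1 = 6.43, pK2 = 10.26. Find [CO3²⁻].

[CO3²⁻] = 7.25 μmol/L

α₂ = 1 / (1 + [H⁺]/K2 + [H⁺]²/(K1K2)) = 1 / (1 + 10^+2.54 + 10^+1.25)
   = 1 / (1 + 346.74 + 17.783) = 1/365.52 = 0.002736
[CO3²⁻] = α₂ × DIC = 0.002736 × 2.65 = 0.00725 mmol/L = 7.25 μmol/L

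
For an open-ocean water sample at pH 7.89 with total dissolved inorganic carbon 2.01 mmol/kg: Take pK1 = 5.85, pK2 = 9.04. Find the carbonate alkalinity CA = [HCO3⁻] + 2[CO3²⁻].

CA = [HCO3⁻] + 2[CO3²⁻] = (α₁ + 2α₂)·DIC
At pH 7.89: [H⁺]/K1 = 10^-2.04 = 0.0091201, K2/[H⁺] = 10^-1.15 = 0.070795
α₁ = 1/(1 + 0.0091201 + 0.070795) = 1/1.0799 = 0.9260; α₂ = α₁·K2/[H⁺] = 0.06556
α₁ + 2α₂ = 1.0571
CA = 1.0571 × 2.01 = 2.12 mmol/kg

CA = 2.12 mmol/kg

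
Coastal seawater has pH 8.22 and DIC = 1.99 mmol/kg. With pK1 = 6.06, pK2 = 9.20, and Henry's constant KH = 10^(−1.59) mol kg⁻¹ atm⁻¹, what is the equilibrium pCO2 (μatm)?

α₀ = 1 / (1 + K1/[H⁺] + K1K2/[H⁺]²) = 1 / (1 + 10^+2.16 + 10^+1.18)
   = 1 / (1 + 144.54 + 15.136) = 1/160.68 = 0.006224
[CO2*] = α₀ × DIC = 0.006224 × 1.99 = 0.01238 mmol/kg = 12.38 μmol/kg
pCO2 = [CO2*]/KH = 1.238×10^-5 / 2.570×10^-2 = 482 μatm

pCO2 = 482 μatm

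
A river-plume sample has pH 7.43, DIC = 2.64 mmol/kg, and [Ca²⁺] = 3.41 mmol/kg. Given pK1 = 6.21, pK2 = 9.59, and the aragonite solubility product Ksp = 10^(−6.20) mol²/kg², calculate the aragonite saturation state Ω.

Ω = 0.0925

α₂ = 1 / (1 + [H⁺]/K2 + [H⁺]²/(K1K2)) = 1 / (1 + 10^+2.16 + 10^+0.94)
   = 1 / (1 + 144.54 + 8.7096) = 1/154.25 = 0.006483
[CO3²⁻] = α₂ × DIC = 0.006483 × 2.64 = 0.01711 mmol/kg = 17.11 μmol/kg
Ksp = 10^(−6.20) = 6.310×10^-7
Ω = [Ca²⁺][CO3²⁻]/Ksp = (3.41×10^-3)(1.711×10^-5) / 6.310×10^-7 = 0.0925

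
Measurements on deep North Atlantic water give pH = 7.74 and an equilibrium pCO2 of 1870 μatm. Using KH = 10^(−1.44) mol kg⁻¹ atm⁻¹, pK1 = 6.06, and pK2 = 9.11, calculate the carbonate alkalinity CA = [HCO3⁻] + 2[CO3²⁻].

[CO2*] = KH · pCO2 = 10^(−1.44) × 1870×10^-6 = 6.790×10^-5 mol/kg
α₀ = 1/(1 + K1/[H⁺] + K1K2/[H⁺]²) = 1/(1 + 10^+1.68 + 10^+0.31) = 0.01964
DIC = [CO2*]/α₀ = 6.790×10^-5 / 0.01964 = 3.456 mmol/kg
CA = (α₁ + 2α₂)·DIC = (0.9402 + 2×0.04011) × 3.456 = 3.53 mmol/kg

CA = 3.53 mmol/kg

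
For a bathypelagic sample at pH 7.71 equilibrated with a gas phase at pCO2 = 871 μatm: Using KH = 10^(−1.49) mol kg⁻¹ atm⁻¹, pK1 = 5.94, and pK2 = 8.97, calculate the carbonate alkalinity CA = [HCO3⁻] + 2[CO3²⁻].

[CO2*] = KH · pCO2 = 10^(−1.49) × 871×10^-6 = 2.819×10^-5 mol/kg
α₀ = 1/(1 + K1/[H⁺] + K1K2/[H⁺]²) = 1/(1 + 10^+1.77 + 10^+0.51) = 0.01584
DIC = [CO2*]/α₀ = 2.819×10^-5 / 0.01584 = 1.779 mmol/kg
CA = (α₁ + 2α₂)·DIC = (0.9329 + 2×0.05127) × 1.779 = 1.84 mmol/kg

CA = 1.84 mmol/kg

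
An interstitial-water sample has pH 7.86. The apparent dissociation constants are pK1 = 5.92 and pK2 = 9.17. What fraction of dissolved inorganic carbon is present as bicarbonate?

α₁ = 0.943

α₁ = 1 / (1 + [H⁺]/K1 + K2/[H⁺]) = 1 / (1 + 10^-1.94 + 10^-1.31)
   = 1 / (1 + 0.011482 + 0.048978) = 1/1.0605 = 0.9430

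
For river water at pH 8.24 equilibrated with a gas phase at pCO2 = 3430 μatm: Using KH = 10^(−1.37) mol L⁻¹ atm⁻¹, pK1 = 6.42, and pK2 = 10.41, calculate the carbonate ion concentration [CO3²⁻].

[CO2*] = KH · pCO2 = 10^(−1.37) × 3430×10^-6 = 1.463×10^-4 mol/L
α₀ = 1/(1 + K1/[H⁺] + K1K2/[H⁺]²) = 1/(1 + 10^+1.82 + 10^-0.35) = 0.01481
DIC = [CO2*]/α₀ = 1.463×10^-4 / 0.01481 = 9.879 mmol/L
[CO3²⁻] = α₂·DIC; α₂ = 0.006616, so [CO3²⁻] = 0.006616 × 9.879 = 0.0654 mmol/L

[CO3²⁻] = 0.0654 mmol/L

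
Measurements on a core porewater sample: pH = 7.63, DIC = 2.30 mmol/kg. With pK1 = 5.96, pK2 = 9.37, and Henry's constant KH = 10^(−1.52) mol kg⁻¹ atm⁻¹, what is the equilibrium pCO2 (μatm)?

α₀ = 1 / (1 + K1/[H⁺] + K1K2/[H⁺]²) = 1 / (1 + 10^+1.67 + 10^-0.07)
   = 1 / (1 + 46.774 + 0.85114) = 1/48.625 = 0.02057
[CO2*] = α₀ × DIC = 0.02057 × 2.30 = 0.04730 mmol/kg
pCO2 = [CO2*]/KH = 4.730×10^-5 / 3.020×10^-2 = 1570 μatm

pCO2 = 1570 μatm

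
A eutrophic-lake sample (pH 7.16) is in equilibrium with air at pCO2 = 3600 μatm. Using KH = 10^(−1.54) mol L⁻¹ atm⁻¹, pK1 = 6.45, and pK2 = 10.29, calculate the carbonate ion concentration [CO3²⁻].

[CO3²⁻] = 0.395 μmol/L

[CO2*] = KH · pCO2 = 10^(−1.54) × 3600×10^-6 = 1.038×10^-4 mol/L
α₀ = 1/(1 + K1/[H⁺] + K1K2/[H⁺]²) = 1/(1 + 10^+0.71 + 10^-2.42) = 0.1631
DIC = [CO2*]/α₀ = 1.038×10^-4 / 0.1631 = 0.6367 mmol/L
[CO3²⁻] = α₂·DIC; α₂ = 0.0006200, so [CO3²⁻] = 0.0006200 × 0.6367 = 0.000395 mmol/L = 0.395 μmol/L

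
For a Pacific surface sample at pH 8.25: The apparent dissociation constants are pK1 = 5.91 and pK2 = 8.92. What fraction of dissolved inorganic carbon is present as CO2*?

α₀ = 1 / (1 + K1/[H⁺] + K1K2/[H⁺]²) = 1 / (1 + 10^+2.34 + 10^+1.67)
   = 1 / (1 + 218.78 + 46.774) = 1/266.55 = 0.003752

α₀ = 0.00375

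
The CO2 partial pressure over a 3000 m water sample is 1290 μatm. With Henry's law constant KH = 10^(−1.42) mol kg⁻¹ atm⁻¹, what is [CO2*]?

KH = 10^(−1.42) = 3.802×10^-2 mol kg⁻¹ atm⁻¹
[CO2*] = KH · pCO2 = 3.802×10^-2 × 1290×10^-6 atm = 4.90×10^-5 mol/kg

[CO2*] = 49.0 μmol/kg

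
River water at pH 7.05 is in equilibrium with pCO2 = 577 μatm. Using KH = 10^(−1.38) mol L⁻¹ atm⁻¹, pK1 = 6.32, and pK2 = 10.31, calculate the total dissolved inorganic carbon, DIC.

DIC = 0.153 mmol/L

[CO2*] = KH · pCO2 = 10^(−1.38) × 577×10^-6 = 2.405×10^-5 mol/L
α₀ = 1/(1 + K1/[H⁺] + K1K2/[H⁺]²) = 1/(1 + 10^+0.73 + 10^-2.53) = 0.1569
DIC = [CO2*]/α₀ = 2.405×10^-5 / 0.1569 = 0.153 mmol/L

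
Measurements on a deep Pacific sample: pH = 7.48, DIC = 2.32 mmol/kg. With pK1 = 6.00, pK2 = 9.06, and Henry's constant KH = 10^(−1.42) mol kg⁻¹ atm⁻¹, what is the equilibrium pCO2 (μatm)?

α₀ = 1 / (1 + K1/[H⁺] + K1K2/[H⁺]²) = 1 / (1 + 10^+1.48 + 10^-0.10)
   = 1 / (1 + 30.200 + 0.79433) = 1/31.994 = 0.03126
[CO2*] = α₀ × DIC = 0.03126 × 2.32 = 0.07251 mmol/kg
pCO2 = [CO2*]/KH = 7.251×10^-5 / 3.802×10^-2 = 1910 μatm

pCO2 = 1910 μatm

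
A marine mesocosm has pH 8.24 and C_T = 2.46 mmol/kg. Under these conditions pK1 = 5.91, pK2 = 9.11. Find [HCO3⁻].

α₁ = 1 / (1 + [H⁺]/K1 + K2/[H⁺]) = 1 / (1 + 10^-2.33 + 10^-0.87)
   = 1 / (1 + 0.0046774 + 0.13490) = 1/1.1396 = 0.8775
[HCO3⁻] = α₁ × DIC = 0.8775 × 2.46 = 2.16 mmol/kg

[HCO3⁻] = 2.16 mmol/kg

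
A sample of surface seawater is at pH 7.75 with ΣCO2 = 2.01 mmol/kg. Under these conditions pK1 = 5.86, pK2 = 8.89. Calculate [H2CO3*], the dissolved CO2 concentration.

[CO2*] = 0.0239 mmol/kg

α₀ = 1 / (1 + K1/[H⁺] + K1K2/[H⁺]²) = 1 / (1 + 10^+1.89 + 10^+0.75)
   = 1 / (1 + 77.625 + 5.6234) = 1/84.248 = 0.01187
[CO2*] = α₀ × DIC = 0.01187 × 2.01 = 0.0239 mmol/kg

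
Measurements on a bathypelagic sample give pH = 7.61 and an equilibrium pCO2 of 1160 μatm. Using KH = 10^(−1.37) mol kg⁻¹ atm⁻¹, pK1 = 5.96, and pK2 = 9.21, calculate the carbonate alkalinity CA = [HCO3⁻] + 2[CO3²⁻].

CA = 2.32 mmol/kg

[CO2*] = KH · pCO2 = 10^(−1.37) × 1160×10^-6 = 4.948×10^-5 mol/kg
α₀ = 1/(1 + K1/[H⁺] + K1K2/[H⁺]²) = 1/(1 + 10^+1.65 + 10^+0.05) = 0.02137
DIC = [CO2*]/α₀ = 4.948×10^-5 / 0.02137 = 2.315 mmol/kg
CA = (α₁ + 2α₂)·DIC = (0.9546 + 2×0.02398) × 2.315 = 2.32 mmol/kg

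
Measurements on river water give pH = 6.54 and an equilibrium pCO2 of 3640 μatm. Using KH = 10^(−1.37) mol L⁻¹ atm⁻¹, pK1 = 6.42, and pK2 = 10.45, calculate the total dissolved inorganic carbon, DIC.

DIC = 0.360 mmol/L

[CO2*] = KH · pCO2 = 10^(−1.37) × 3640×10^-6 = 1.553×10^-4 mol/L
α₀ = 1/(1 + K1/[H⁺] + K1K2/[H⁺]²) = 1/(1 + 10^+0.12 + 10^-3.79) = 0.4313
DIC = [CO2*]/α₀ = 1.553×10^-4 / 0.4313 = 0.360 mmol/L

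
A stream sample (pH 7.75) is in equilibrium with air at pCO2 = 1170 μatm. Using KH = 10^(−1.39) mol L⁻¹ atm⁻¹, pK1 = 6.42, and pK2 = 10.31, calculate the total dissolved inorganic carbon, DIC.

[CO2*] = KH · pCO2 = 10^(−1.39) × 1170×10^-6 = 4.766×10^-5 mol/L
α₀ = 1/(1 + K1/[H⁺] + K1K2/[H⁺]²) = 1/(1 + 10^+1.33 + 10^-1.23) = 0.04457
DIC = [CO2*]/α₀ = 4.766×10^-5 / 0.04457 = 1.07 mmol/L

DIC = 1.07 mmol/L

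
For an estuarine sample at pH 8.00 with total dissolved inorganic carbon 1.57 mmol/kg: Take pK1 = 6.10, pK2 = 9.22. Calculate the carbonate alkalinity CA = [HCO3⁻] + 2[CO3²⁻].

CA = 1.64 mmol/kg

CA = [HCO3⁻] + 2[CO3²⁻] = (α₁ + 2α₂)·DIC
At pH 8.00: [H⁺]/K1 = 10^-1.90 = 0.012589, K2/[H⁺] = 10^-1.22 = 0.060256
α₁ = 1/(1 + 0.012589 + 0.060256) = 1/1.0728 = 0.9321; α₂ = α₁·K2/[H⁺] = 0.05616
α₁ + 2α₂ = 1.0444
CA = 1.0444 × 1.57 = 1.64 mmol/kg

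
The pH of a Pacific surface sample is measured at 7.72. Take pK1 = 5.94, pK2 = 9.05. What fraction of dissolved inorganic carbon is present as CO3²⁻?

α₂ = 0.0440

α₂ = 1 / (1 + [H⁺]/K2 + [H⁺]²/(K1K2)) = 1 / (1 + 10^+1.33 + 10^-0.45)
   = 1 / (1 + 21.380 + 0.35481) = 1/22.734 = 0.04399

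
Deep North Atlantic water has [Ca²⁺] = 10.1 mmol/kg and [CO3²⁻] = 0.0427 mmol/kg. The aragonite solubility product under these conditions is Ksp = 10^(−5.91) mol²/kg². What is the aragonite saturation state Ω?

Ω = 0.351

Ksp = 10^(−5.91) = 1.230×10^-6
Ω = [Ca²⁺][CO3²⁻]/Ksp = (10.1×10^-3)(0.0427×10^-3) / 1.230×10^-6 = 0.351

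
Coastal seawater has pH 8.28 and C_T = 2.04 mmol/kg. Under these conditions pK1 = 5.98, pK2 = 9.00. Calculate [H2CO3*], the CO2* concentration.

α₀ = 1 / (1 + K1/[H⁺] + K1K2/[H⁺]²) = 1 / (1 + 10^+2.30 + 10^+1.58)
   = 1 / (1 + 199.53 + 38.019) = 1/238.55 = 0.004192
[CO2*] = α₀ × DIC = 0.004192 × 2.04 = 0.00855 mmol/kg = 8.55 μmol/kg

[CO2*] = 8.55 μmol/kg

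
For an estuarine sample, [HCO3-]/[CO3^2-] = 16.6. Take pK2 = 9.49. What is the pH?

From K2 = [H⁺][CO3^2-]/[HCO3-]:  pH = pK2 − log₁₀([HCO3-]/[CO3^2-])
log₁₀(16.6) = +1.220
pH = 9.49 − (+1.220) = 8.27

pH = 8.27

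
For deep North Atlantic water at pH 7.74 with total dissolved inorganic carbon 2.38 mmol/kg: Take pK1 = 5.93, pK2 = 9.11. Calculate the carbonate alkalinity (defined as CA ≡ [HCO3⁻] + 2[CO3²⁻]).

CA = 2.44 mmol/kg

CA = [HCO3⁻] + 2[CO3²⁻] = (α₁ + 2α₂)·DIC
At pH 7.74: [H⁺]/K1 = 10^-1.81 = 0.015488, K2/[H⁺] = 10^-1.37 = 0.042658
α₁ = 1/(1 + 0.015488 + 0.042658) = 1/1.0581 = 0.9450; α₂ = α₁·K2/[H⁺] = 0.04031
α₁ + 2α₂ = 1.0257
CA = 1.0257 × 2.38 = 2.44 mmol/kg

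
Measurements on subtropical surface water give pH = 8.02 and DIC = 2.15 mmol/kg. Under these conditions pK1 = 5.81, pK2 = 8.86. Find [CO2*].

α₀ = 1 / (1 + K1/[H⁺] + K1K2/[H⁺]²) = 1 / (1 + 10^+2.21 + 10^+1.37)
   = 1 / (1 + 162.18 + 23.442) = 1/186.62 = 0.005358
[CO2*] = α₀ × DIC = 0.005358 × 2.15 = 0.0115 mmol/kg = 11.5 μmol/kg

[CO2*] = 11.5 μmol/kg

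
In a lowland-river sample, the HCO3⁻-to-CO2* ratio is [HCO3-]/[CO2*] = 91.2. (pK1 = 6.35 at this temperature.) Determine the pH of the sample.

From K1 = [H⁺][HCO3-]/[CO2*]:  pH = pK1 + log₁₀([HCO3-]/[CO2*])
log₁₀(91.2) = +1.960
pH = 6.35 + (+1.960) = 8.31

pH = 8.31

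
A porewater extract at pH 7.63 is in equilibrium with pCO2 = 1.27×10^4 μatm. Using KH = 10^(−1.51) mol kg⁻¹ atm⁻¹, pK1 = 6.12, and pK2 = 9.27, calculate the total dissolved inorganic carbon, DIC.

DIC = 13.4 mmol/kg

[CO2*] = KH · pCO2 = 10^(−1.51) × 1.27×10^4×10^-6 = 3.925×10^-4 mol/kg
α₀ = 1/(1 + K1/[H⁺] + K1K2/[H⁺]²) = 1/(1 + 10^+1.51 + 10^-0.13) = 0.02932
DIC = [CO2*]/α₀ = 3.925×10^-4 / 0.02932 = 13.4 mmol/kg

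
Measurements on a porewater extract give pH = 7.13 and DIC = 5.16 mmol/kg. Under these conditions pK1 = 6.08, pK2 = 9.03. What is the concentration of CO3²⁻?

α₂ = 1 / (1 + [H⁺]/K2 + [H⁺]²/(K1K2)) = 1 / (1 + 10^+1.90 + 10^+0.85)
   = 1 / (1 + 79.433 + 7.0795) = 1/87.512 = 0.01143
[CO3²⁻] = α₂ × DIC = 0.01143 × 5.16 = 0.0590 mmol/kg

[CO3²⁻] = 0.0590 mmol/kg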